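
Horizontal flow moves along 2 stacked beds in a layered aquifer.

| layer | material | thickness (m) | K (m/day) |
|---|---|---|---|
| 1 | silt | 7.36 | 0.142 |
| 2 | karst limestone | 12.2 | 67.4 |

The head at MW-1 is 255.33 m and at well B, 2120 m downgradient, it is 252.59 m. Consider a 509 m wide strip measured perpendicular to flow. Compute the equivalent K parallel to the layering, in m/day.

Flow is parallel to layering, so each bed carries its own Darcy discharge and the transmissivities add.
Σ(K_i·b_i) = 0.142×7.36 + 67.4×12.2 = 823.3 m²/day.
Total thickness b = 19.56 m, so K_eq = Σ(K_i·b_i)/b = 42.09 m/day.

42.1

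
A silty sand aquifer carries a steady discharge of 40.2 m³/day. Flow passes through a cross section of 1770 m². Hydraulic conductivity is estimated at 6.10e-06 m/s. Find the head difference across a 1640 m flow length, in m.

Convert K: 6.10e-06 m/s × 86400 = 0.5270 m/day.
From Q = K·A·i, i = Q / (K·A) = 40.2 / (0.5270 × 1770) = 0.04309.
Head loss Δh = i · L = 0.04309 × 1640 = 70.67 m.

70.7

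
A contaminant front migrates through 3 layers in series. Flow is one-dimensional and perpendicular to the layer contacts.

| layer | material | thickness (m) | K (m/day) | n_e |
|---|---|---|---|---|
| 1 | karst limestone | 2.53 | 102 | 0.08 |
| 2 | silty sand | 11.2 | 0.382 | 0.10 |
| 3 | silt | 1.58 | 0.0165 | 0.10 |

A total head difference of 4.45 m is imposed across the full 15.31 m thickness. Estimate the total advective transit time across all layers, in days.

With flow normal to the layers, continuity requires the same specific discharge q through every layer.
Σ(b_i/K_i) = 2.53/102 + 11.2/0.382 + 1.58/0.0165 = 125.1 d.
q = Δh / Σ(b_i/K_i) = 4.45 / 125.1 = 0.03557 m/day.
In each layer the seepage velocity is v_i = q/n_i, so the layer transit time is t_i = b_i·n_i / q:
  layer 1 (karst limestone): t_1 = 2.53 × 0.08 / 0.03557 = 5.690 d
  layer 2 (silty sand): t_2 = 11.2 × 0.10 / 0.03557 = 31.49 d
  layer 3 (silt): t_3 = 1.58 × 0.10 / 0.03557 = 4.442 d
Total t = Σ t_i = 41.62 days.

41.6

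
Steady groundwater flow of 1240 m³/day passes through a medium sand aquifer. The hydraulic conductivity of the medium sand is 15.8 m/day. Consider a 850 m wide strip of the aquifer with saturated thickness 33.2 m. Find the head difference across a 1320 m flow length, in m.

Cross-sectional area A = 850 × 33.2 = 28220 m².
From Q = K·A·i, i = Q / (K·A) = 1240 / (15.80 × 28220) = 0.002781.
Head loss Δh = i · L = 0.002781 × 1320 = 3.671 m.

3.67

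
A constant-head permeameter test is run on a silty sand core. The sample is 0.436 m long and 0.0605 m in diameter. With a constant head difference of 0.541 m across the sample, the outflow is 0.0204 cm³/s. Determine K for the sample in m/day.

Cross-sectional area A = π·(d/2)² = π × (0.0605/2)² = 0.002875 m².
Convert discharge: 0.0204 cm³/s = 2.040e-08 m³/s.
Darcy's law rearranged: K = Q·L / (A·Δh) = 2.040e-08 × 0.436 / (0.002875 × 0.541) = 5.719e-06 m/s = 0.4941 m/day.

0.494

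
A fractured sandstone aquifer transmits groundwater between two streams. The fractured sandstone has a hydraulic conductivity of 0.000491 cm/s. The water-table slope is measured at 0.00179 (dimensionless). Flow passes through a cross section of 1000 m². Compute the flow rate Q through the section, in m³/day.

0.759

Convert K: 0.000491 cm/s × 864 = 0.4242 m/day.
Hydraulic gradient i = 0.00179.
Darcy's law: Q = K · A · i = 0.4242 × 1000 × 0.001790 = 0.7594 m³/day.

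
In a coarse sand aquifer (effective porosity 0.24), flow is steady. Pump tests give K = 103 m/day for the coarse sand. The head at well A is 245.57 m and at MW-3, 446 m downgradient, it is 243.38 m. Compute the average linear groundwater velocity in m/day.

2.11

Hydraulic gradient i = (245.57 − 243.38) / 446 = 2.19 / 446 = 0.004910.
Darcy flux q = K · i = 103.0 × 0.004910 = 0.5058 m/day.
Seepage velocity v = q / n_e = 0.5058 / 0.24 = 2.107 m/day.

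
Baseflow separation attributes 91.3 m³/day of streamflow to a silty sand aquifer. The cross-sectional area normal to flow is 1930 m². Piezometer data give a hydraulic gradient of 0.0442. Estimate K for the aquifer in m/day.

1.07

Hydraulic gradient i = 0.0442.
From Q = K·A·i, K = Q / (A·i) = 91.3 / (1930 × 0.04420) = 1.070 m/day.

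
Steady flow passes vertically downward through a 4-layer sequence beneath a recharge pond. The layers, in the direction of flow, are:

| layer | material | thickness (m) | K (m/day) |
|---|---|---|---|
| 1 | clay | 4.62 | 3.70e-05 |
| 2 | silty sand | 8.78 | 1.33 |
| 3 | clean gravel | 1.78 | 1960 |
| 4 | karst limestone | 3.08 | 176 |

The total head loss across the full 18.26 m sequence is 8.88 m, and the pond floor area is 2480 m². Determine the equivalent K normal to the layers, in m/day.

0.000146

Flow is perpendicular to layering, so the layers act in series and the equivalent K is the thickness-weighted harmonic mean.
Total thickness L = 4.62 + 8.78 + 1.78 + 3.08 = 18.26 m.
Σ(b_i/K_i) = 4.62/3.70e-05 + 8.78/1.33 + 1.78/1960 + 3.08/176 = 1.249e+05 d.
K_eq = L / Σ(b_i/K_i) = 18.26 / 1.249e+05 = 0.0001462 m/day.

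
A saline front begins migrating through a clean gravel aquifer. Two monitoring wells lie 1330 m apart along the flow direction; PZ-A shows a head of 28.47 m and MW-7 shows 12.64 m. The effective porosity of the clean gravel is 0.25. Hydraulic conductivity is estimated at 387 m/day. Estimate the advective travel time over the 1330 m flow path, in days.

Hydraulic gradient i = (28.47 − 12.64) / 1330 = 15.83 / 1330 = 0.01190.
Darcy flux q = K · i = 387.0 × 0.01190 = 4.606 m/day.
Seepage velocity v = q / n_e = 4.606 / 0.25 = 18.42 m/day.
Travel time t = L / v = 1330 / 18.42 = 72.19 days.

72.2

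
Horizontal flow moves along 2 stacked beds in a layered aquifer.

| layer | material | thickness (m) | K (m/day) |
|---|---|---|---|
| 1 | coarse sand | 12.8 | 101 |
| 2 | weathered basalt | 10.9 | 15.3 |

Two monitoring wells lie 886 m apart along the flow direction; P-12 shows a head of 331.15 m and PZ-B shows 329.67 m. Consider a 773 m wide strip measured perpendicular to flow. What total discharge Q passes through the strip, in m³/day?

Flow is parallel to layering, so each bed carries its own Darcy discharge and the transmissivities add.
Σ(K_i·b_i) = 101×12.8 + 15.3×10.9 = 1460 m²/day.
Hydraulic gradient i = (331.15 − 329.67) / 886 = 1.48 / 886 = 0.001670.
Q = Σ(K_i·b_i) · W · i = 1460 × 773 × 0.001670 = 1885 m³/day.

1880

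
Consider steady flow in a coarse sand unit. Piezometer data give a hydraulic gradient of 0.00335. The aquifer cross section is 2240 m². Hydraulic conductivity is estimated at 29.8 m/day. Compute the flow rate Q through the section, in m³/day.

Hydraulic gradient i = 0.00335.
Darcy's law: Q = K · A · i = 29.80 × 2240 × 0.003350 = 223.6 m³/day.

224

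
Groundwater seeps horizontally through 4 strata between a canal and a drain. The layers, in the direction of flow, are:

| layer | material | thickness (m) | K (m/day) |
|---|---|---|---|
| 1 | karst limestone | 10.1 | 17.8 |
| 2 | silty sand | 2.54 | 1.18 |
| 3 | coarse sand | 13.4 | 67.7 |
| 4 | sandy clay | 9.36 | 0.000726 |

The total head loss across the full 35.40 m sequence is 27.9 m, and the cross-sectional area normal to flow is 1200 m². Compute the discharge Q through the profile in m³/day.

Flow is perpendicular to layering, so the layers act in series and the equivalent K is the thickness-weighted harmonic mean.
Total thickness L = 10.1 + 2.54 + 13.4 + 9.36 = 35.40 m.
Σ(b_i/K_i) = 10.1/17.8 + 2.54/1.18 + 13.4/67.7 + 9.36/0.000726 = 12895 d.
K_eq = L / Σ(b_i/K_i) = 35.40 / 12895 = 0.002745 m/day.
Q = K_eq · A · (Δh/L) = 0.002745 × 1200 × (27.9/35.40) = 2.596 m³/day.

2.60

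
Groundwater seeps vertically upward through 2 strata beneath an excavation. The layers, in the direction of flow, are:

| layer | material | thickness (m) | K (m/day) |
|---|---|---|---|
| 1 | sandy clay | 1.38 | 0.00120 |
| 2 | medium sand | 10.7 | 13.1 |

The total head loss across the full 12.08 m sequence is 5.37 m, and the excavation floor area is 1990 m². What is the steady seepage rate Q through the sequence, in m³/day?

Flow is perpendicular to layering, so the layers act in series and the equivalent K is the thickness-weighted harmonic mean.
Total thickness L = 1.38 + 10.7 = 12.08 m.
Σ(b_i/K_i) = 1.38/0.00120 + 10.7/13.1 = 1151 d.
K_eq = L / Σ(b_i/K_i) = 12.08 / 1151 = 0.01050 m/day.
Q = K_eq · A · (Δh/L) = 0.01050 × 1990 × (5.37/12.08) = 9.286 m³/day.

9.29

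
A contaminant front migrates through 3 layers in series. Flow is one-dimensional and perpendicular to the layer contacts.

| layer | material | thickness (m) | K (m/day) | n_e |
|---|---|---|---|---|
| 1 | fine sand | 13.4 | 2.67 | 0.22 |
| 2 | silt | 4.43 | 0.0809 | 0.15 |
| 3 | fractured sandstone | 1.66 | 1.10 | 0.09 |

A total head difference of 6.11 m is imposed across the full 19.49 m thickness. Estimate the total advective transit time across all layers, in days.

37.7

With flow normal to the layers, continuity requires the same specific discharge q through every layer.
Σ(b_i/K_i) = 13.4/2.67 + 4.43/0.0809 + 1.66/1.10 = 61.29 d.
q = Δh / Σ(b_i/K_i) = 6.11 / 61.29 = 0.09970 m/day.
In each layer the seepage velocity is v_i = q/n_i, so the layer transit time is t_i = b_i·n_i / q:
  layer 1 (fine sand): t_1 = 13.4 × 0.22 / 0.09970 = 29.57 d
  layer 2 (silt): t_2 = 4.43 × 0.15 / 0.09970 = 6.665 d
  layer 3 (fractured sandstone): t_3 = 1.66 × 0.09 / 0.09970 = 1.499 d
Total t = Σ t_i = 37.73 days.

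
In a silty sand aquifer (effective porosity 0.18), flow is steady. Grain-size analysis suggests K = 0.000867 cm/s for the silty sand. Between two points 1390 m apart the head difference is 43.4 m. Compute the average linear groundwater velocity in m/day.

0.130

Convert K: 0.000867 cm/s × 864 = 0.7491 m/day.
Hydraulic gradient i = Δh / L = 43.4 / 1390 = 0.03122.
Darcy flux q = K · i = 0.7491 × 0.03122 = 0.02339 m/day.
Seepage velocity v = q / n_e = 0.02339 / 0.18 = 0.1299 m/day.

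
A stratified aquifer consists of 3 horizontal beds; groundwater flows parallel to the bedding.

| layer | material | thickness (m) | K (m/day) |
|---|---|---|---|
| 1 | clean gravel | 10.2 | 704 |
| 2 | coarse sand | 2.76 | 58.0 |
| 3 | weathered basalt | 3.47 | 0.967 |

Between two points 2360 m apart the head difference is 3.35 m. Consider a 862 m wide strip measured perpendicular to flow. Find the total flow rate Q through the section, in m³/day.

Flow is parallel to layering, so each bed carries its own Darcy discharge and the transmissivities add.
Σ(K_i·b_i) = 704×10.2 + 58.0×2.76 + 0.967×3.47 = 7344 m²/day.
Hydraulic gradient i = Δh / L = 3.35 / 2360 = 0.001419.
Q = Σ(K_i·b_i) · W · i = 7344 × 862 × 0.001419 = 8986 m³/day.

8990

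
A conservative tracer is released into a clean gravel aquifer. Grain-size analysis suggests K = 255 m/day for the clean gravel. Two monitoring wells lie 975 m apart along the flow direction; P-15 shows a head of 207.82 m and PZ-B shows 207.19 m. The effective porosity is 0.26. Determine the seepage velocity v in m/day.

0.634

Hydraulic gradient i = (207.82 − 207.19) / 975 = 0.63 / 975 = 0.0006462.
Darcy flux q = K · i = 255.0 × 0.0006462 = 0.1648 m/day.
Seepage velocity v = q / n_e = 0.1648 / 0.26 = 0.6337 m/day.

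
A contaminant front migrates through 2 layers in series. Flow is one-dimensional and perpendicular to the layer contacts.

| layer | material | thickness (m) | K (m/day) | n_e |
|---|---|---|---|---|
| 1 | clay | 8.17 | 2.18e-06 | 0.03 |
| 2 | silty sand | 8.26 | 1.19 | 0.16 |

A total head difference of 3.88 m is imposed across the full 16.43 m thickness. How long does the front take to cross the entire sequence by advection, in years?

With flow normal to the layers, continuity requires the same specific discharge q through every layer.
Σ(b_i/K_i) = 8.17/2.18e-06 + 8.26/1.19 = 3.748e+06 d.
q = Δh / Σ(b_i/K_i) = 3.88 / 3.748e+06 = 1.035e-06 m/day.
In each layer the seepage velocity is v_i = q/n_i, so the layer transit time is t_i = b_i·n_i / q:
  layer 1 (clay): t_1 = 8.17 × 0.03 / 1.035e-06 = 2.367e+05 d
  layer 2 (silty sand): t_2 = 8.26 × 0.16 / 1.035e-06 = 1.277e+06 d
Total t = Σ t_i = 1.513e+06 days = 4143 years.

4140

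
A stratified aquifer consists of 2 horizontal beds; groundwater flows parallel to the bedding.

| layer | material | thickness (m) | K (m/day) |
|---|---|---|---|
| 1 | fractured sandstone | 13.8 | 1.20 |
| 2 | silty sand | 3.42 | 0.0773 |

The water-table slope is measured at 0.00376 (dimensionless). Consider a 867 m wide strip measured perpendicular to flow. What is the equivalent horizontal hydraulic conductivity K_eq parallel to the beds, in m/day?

Flow is parallel to layering, so each bed carries its own Darcy discharge and the transmissivities add.
Σ(K_i·b_i) = 1.20×13.8 + 0.0773×3.42 = 16.82 m²/day.
Total thickness b = 17.22 m, so K_eq = Σ(K_i·b_i)/b = 0.9770 m/day.

0.977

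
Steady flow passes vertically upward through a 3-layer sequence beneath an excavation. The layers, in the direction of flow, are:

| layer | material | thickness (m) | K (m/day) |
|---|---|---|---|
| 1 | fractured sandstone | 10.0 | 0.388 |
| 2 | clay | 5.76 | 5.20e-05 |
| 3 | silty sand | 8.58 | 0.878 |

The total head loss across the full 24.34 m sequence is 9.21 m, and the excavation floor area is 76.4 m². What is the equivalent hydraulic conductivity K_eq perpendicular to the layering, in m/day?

Flow is perpendicular to layering, so the layers act in series and the equivalent K is the thickness-weighted harmonic mean.
Total thickness L = 10.0 + 5.76 + 8.58 = 24.34 m.
Σ(b_i/K_i) = 10.0/0.388 + 5.76/5.20e-05 + 8.58/0.878 = 1.108e+05 d.
K_eq = L / Σ(b_i/K_i) = 24.34 / 1.108e+05 = 0.0002197 m/day.

0.000220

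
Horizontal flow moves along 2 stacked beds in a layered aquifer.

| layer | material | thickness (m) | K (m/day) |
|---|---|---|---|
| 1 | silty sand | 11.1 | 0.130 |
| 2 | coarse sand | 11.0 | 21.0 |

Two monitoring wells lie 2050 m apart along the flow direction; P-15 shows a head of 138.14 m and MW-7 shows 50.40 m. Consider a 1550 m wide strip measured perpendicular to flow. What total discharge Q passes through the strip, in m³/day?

15400

Flow is parallel to layering, so each bed carries its own Darcy discharge and the transmissivities add.
Σ(K_i·b_i) = 0.130×11.1 + 21.0×11.0 = 232.4 m²/day.
Hydraulic gradient i = (138.14 − 50.40) / 2050 = 87.74 / 2050 = 0.04280.
Q = Σ(K_i·b_i) · W · i = 232.4 × 1550 × 0.04280 = 15420 m³/day.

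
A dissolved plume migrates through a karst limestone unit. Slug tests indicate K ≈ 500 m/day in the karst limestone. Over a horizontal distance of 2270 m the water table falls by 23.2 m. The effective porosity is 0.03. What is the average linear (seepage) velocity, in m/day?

170

Hydraulic gradient i = Δh / L = 23.2 / 2270 = 0.01022.
Darcy flux q = K · i = 500.0 × 0.01022 = 5.110 m/day.
Seepage velocity v = q / n_e = 5.110 / 0.03 = 170.3 m/day.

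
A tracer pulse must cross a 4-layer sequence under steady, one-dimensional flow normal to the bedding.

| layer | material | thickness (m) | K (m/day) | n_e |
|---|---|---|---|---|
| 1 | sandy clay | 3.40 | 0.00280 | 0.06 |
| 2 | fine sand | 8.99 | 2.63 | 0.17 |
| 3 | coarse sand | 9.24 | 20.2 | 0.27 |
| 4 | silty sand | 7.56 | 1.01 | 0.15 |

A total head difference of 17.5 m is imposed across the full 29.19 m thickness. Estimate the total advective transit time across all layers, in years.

With flow normal to the layers, continuity requires the same specific discharge q through every layer.
Σ(b_i/K_i) = 3.40/0.00280 + 8.99/2.63 + 9.24/20.2 + 7.56/1.01 = 1226 d.
q = Δh / Σ(b_i/K_i) = 17.5 / 1226 = 0.01428 m/day.
In each layer the seepage velocity is v_i = q/n_i, so the layer transit time is t_i = b_i·n_i / q:
  layer 1 (sandy clay): t_1 = 3.40 × 0.06 / 0.01428 = 14.29 d
  layer 2 (fine sand): t_2 = 8.99 × 0.17 / 0.01428 = 107.0 d
  layer 3 (coarse sand): t_3 = 9.24 × 0.27 / 0.01428 = 174.7 d
  layer 4 (silty sand): t_4 = 7.56 × 0.15 / 0.01428 = 79.42 d
Total t = Σ t_i = 375.5 days = 1.028 years.

1.03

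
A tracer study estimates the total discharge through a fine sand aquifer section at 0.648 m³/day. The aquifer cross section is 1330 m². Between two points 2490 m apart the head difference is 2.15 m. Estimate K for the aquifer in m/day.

Hydraulic gradient i = Δh / L = 2.15 / 2490 = 0.0008635.
From Q = K·A·i, K = Q / (A·i) = 0.648 / (1330 × 0.0008635) = 0.5643 m/day.

0.564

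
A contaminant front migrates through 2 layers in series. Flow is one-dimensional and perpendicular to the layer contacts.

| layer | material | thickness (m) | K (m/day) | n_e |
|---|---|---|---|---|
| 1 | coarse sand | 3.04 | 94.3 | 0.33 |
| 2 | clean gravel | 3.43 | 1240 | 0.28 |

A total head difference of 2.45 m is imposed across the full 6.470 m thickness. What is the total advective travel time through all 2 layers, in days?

0.0281

With flow normal to the layers, continuity requires the same specific discharge q through every layer.
Σ(b_i/K_i) = 3.04/94.3 + 3.43/1240 = 0.03500 d.
q = Δh / Σ(b_i/K_i) = 2.45 / 0.03500 = 69.99 m/day.
In each layer the seepage velocity is v_i = q/n_i, so the layer transit time is t_i = b_i·n_i / q:
  layer 1 (coarse sand): t_1 = 3.04 × 0.33 / 69.99 = 0.01433 d
  layer 2 (clean gravel): t_2 = 3.43 × 0.28 / 69.99 = 0.01372 d
Total t = Σ t_i = 0.02805 days.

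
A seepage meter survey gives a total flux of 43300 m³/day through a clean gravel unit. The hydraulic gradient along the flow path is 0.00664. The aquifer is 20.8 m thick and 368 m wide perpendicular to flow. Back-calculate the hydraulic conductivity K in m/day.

Cross-sectional area A = 368 × 20.8 = 7654 m².
Hydraulic gradient i = 0.00664.
From Q = K·A·i, K = Q / (A·i) = 43300 / (7654 × 0.006640) = 851.9 m/day.

852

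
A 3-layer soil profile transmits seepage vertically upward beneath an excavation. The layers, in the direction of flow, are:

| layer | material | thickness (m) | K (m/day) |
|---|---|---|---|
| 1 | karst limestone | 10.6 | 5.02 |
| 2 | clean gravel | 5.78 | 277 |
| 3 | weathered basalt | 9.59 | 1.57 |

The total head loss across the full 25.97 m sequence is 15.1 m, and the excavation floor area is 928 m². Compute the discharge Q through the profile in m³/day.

1700

Flow is perpendicular to layering, so the layers act in series and the equivalent K is the thickness-weighted harmonic mean.
Total thickness L = 10.6 + 5.78 + 9.59 = 25.97 m.
Σ(b_i/K_i) = 10.6/5.02 + 5.78/277 + 9.59/1.57 = 8.241 d.
K_eq = L / Σ(b_i/K_i) = 25.97 / 8.241 = 3.151 m/day.
Q = K_eq · A · (Δh/L) = 3.151 × 928 × (15.1/25.97) = 1700 m³/day.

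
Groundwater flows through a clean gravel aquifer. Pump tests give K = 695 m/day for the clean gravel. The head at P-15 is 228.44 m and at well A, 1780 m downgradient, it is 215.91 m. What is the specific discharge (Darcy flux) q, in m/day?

Hydraulic gradient i = (228.44 − 215.91) / 1780 = 12.53 / 1780 = 0.007039.
Specific discharge q = K · i = 695.0 × 0.007039 = 4.892 m/day.

4.89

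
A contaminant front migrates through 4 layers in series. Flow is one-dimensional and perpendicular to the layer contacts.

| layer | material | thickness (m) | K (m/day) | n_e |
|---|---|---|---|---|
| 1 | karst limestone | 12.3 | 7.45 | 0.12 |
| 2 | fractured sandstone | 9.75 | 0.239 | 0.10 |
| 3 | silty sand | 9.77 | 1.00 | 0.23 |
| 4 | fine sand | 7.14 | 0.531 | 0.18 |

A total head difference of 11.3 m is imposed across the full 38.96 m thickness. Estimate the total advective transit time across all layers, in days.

34.8

With flow normal to the layers, continuity requires the same specific discharge q through every layer.
Σ(b_i/K_i) = 12.3/7.45 + 9.75/0.239 + 9.77/1.00 + 7.14/0.531 = 65.66 d.
q = Δh / Σ(b_i/K_i) = 11.3 / 65.66 = 0.1721 m/day.
In each layer the seepage velocity is v_i = q/n_i, so the layer transit time is t_i = b_i·n_i / q:
  layer 1 (karst limestone): t_1 = 12.3 × 0.12 / 0.1721 = 8.577 d
  layer 2 (fractured sandstone): t_2 = 9.75 × 0.10 / 0.1721 = 5.666 d
  layer 3 (silty sand): t_3 = 9.77 × 0.23 / 0.1721 = 13.06 d
  layer 4 (fine sand): t_4 = 7.14 × 0.18 / 0.1721 = 7.468 d
Total t = Σ t_i = 34.77 days.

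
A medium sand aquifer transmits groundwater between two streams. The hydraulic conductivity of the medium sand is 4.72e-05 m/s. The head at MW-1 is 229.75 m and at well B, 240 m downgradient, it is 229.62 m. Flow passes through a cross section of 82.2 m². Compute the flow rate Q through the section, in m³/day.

Convert K: 4.72e-05 m/s × 86400 = 4.078 m/day.
Hydraulic gradient i = (229.75 − 229.62) / 240 = 0.13 / 240 = 0.0005417.
Darcy's law: Q = K · A · i = 4.078 × 82.20 × 0.0005417 = 0.1816 m³/day.

0.182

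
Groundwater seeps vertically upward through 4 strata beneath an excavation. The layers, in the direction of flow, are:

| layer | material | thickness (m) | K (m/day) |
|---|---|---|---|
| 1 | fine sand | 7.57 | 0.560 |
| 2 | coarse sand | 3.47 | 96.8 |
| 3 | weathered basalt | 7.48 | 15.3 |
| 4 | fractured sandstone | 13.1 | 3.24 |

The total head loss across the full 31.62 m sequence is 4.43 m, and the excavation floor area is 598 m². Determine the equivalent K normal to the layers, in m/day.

Flow is perpendicular to layering, so the layers act in series and the equivalent K is the thickness-weighted harmonic mean.
Total thickness L = 7.57 + 3.47 + 7.48 + 13.1 = 31.62 m.
Σ(b_i/K_i) = 7.57/0.560 + 3.47/96.8 + 7.48/15.3 + 13.1/3.24 = 18.09 d.
K_eq = L / Σ(b_i/K_i) = 31.62 / 18.09 = 1.748 m/day.

1.75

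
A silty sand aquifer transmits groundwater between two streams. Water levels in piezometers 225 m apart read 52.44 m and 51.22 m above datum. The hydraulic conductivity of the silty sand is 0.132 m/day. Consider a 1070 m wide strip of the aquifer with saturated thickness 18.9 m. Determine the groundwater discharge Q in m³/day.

Cross-sectional area A = 1070 × 18.9 = 20223 m².
Hydraulic gradient i = (52.44 − 51.22) / 225 = 1.22 / 225 = 0.005422.
Darcy's law: Q = K · A · i = 0.1320 × 20223 × 0.005422 = 14.47 m³/day.

14.5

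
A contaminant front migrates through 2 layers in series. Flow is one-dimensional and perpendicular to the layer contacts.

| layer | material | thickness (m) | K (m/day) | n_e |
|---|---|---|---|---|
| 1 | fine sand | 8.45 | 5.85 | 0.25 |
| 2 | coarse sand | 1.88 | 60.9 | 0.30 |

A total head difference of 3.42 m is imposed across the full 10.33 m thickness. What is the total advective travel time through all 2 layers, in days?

1.15

With flow normal to the layers, continuity requires the same specific discharge q through every layer.
Σ(b_i/K_i) = 8.45/5.85 + 1.88/60.9 = 1.475 d.
q = Δh / Σ(b_i/K_i) = 3.42 / 1.475 = 2.318 m/day.
In each layer the seepage velocity is v_i = q/n_i, so the layer transit time is t_i = b_i·n_i / q:
  layer 1 (fine sand): t_1 = 8.45 × 0.25 / 2.318 = 0.9113 d
  layer 2 (coarse sand): t_2 = 1.88 × 0.30 / 2.318 = 0.2433 d
Total t = Σ t_i = 1.155 days.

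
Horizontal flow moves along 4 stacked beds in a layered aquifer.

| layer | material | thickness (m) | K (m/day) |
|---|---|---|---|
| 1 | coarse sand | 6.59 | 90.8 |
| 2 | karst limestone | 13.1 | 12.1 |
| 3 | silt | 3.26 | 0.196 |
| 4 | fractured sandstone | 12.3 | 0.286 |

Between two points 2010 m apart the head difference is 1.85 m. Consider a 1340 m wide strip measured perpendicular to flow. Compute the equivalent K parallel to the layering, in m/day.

Flow is parallel to layering, so each bed carries its own Darcy discharge and the transmissivities add.
Σ(K_i·b_i) = 90.8×6.59 + 12.1×13.1 + 0.196×3.26 + 0.286×12.3 = 761.0 m²/day.
Total thickness b = 35.25 m, so K_eq = Σ(K_i·b_i)/b = 21.59 m/day.

21.6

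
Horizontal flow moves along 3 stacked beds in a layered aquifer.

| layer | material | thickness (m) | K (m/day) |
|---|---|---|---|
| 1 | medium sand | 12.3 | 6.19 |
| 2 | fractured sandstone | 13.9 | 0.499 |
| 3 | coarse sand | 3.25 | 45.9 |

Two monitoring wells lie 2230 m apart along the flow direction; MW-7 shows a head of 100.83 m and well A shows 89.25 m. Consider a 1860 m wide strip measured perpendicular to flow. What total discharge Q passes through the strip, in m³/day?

Flow is parallel to layering, so each bed carries its own Darcy discharge and the transmissivities add.
Σ(K_i·b_i) = 6.19×12.3 + 0.499×13.9 + 45.9×3.25 = 232.2 m²/day.
Hydraulic gradient i = (100.83 − 89.25) / 2230 = 11.58 / 2230 = 0.005193.
Q = Σ(K_i·b_i) · W · i = 232.2 × 1860 × 0.005193 = 2243 m³/day.

2240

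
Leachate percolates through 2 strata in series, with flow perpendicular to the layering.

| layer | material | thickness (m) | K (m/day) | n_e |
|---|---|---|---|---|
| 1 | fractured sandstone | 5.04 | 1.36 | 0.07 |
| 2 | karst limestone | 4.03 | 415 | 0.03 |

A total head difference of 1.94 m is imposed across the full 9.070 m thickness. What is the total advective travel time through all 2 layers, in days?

With flow normal to the layers, continuity requires the same specific discharge q through every layer.
Σ(b_i/K_i) = 5.04/1.36 + 4.03/415 = 3.716 d.
q = Δh / Σ(b_i/K_i) = 1.94 / 3.716 = 0.5221 m/day.
In each layer the seepage velocity is v_i = q/n_i, so the layer transit time is t_i = b_i·n_i / q:
  layer 1 (fractured sandstone): t_1 = 5.04 × 0.07 / 0.5221 = 0.6757 d
  layer 2 (karst limestone): t_2 = 4.03 × 0.03 / 0.5221 = 0.2316 d
Total t = Σ t_i = 0.9073 days.

0.907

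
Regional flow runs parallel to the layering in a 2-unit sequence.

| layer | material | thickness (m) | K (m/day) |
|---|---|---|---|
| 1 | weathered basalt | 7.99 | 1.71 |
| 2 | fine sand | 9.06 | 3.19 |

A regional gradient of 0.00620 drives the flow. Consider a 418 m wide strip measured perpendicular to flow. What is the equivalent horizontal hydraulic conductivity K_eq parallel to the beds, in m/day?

2.50

Flow is parallel to layering, so each bed carries its own Darcy discharge and the transmissivities add.
Σ(K_i·b_i) = 1.71×7.99 + 3.19×9.06 = 42.56 m²/day.
Total thickness b = 17.05 m, so K_eq = Σ(K_i·b_i)/b = 2.496 m/day.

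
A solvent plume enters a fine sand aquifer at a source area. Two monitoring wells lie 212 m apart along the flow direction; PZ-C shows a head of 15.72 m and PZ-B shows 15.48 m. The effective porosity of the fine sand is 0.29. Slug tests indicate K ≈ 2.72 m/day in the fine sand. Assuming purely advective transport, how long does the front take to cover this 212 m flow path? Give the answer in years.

54.7

Hydraulic gradient i = (15.72 − 15.48) / 212 = 0.24 / 212 = 0.001132.
Darcy flux q = K · i = 2.720 × 0.001132 = 0.003079 m/day.
Seepage velocity v = q / n_e = 0.003079 / 0.29 = 0.01062 m/day.
Travel time t = L / v = 212 / 0.01062 = 19966 days = 54.66 years.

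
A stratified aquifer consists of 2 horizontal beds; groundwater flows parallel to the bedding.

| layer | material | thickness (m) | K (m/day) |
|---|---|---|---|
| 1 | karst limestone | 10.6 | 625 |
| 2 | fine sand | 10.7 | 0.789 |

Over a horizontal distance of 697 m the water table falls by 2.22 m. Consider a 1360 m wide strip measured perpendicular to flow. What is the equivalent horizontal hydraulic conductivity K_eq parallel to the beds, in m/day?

Flow is parallel to layering, so each bed carries its own Darcy discharge and the transmissivities add.
Σ(K_i·b_i) = 625×10.6 + 0.789×10.7 = 6633 m²/day.
Total thickness b = 21.30 m, so K_eq = Σ(K_i·b_i)/b = 311.4 m/day.

311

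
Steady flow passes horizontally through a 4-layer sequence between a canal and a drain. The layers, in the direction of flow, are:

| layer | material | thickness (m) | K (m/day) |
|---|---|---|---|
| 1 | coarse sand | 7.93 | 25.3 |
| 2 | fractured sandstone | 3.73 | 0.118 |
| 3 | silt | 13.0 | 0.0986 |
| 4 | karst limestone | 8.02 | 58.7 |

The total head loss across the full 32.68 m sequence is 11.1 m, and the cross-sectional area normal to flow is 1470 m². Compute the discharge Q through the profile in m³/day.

99.6

Flow is perpendicular to layering, so the layers act in series and the equivalent K is the thickness-weighted harmonic mean.
Total thickness L = 7.93 + 3.73 + 13.0 + 8.02 = 32.68 m.
Σ(b_i/K_i) = 7.93/25.3 + 3.73/0.118 + 13.0/0.0986 + 8.02/58.7 = 163.9 d.
K_eq = L / Σ(b_i/K_i) = 32.68 / 163.9 = 0.1994 m/day.
Q = K_eq · A · (Δh/L) = 0.1994 × 1470 × (11.1/32.68) = 99.55 m³/day.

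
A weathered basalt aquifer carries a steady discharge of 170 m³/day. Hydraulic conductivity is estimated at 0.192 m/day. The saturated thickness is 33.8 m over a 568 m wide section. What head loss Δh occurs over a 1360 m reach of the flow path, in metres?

62.7

Cross-sectional area A = 568 × 33.8 = 19198 m².
From Q = K·A·i, i = Q / (K·A) = 170 / (0.1920 × 19198) = 0.04612.
Head loss Δh = i · L = 0.04612 × 1360 = 62.72 m.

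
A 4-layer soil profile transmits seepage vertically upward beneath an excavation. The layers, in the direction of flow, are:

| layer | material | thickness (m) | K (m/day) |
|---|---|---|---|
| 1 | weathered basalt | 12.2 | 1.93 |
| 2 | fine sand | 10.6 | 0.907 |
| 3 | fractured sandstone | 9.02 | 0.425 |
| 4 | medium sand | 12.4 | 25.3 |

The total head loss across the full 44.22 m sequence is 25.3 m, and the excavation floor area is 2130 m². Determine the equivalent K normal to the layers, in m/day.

Flow is perpendicular to layering, so the layers act in series and the equivalent K is the thickness-weighted harmonic mean.
Total thickness L = 12.2 + 10.6 + 9.02 + 12.4 = 44.22 m.
Σ(b_i/K_i) = 12.2/1.93 + 10.6/0.907 + 9.02/0.425 + 12.4/25.3 = 39.72 d.
K_eq = L / Σ(b_i/K_i) = 44.22 / 39.72 = 1.113 m/day.

1.11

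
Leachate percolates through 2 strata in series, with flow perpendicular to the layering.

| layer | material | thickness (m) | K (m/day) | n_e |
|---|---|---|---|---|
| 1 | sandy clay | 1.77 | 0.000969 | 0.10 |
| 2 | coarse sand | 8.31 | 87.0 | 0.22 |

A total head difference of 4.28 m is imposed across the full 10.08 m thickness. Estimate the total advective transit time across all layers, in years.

2.34

With flow normal to the layers, continuity requires the same specific discharge q through every layer.
Σ(b_i/K_i) = 1.77/0.000969 + 8.31/87.0 = 1827 d.
q = Δh / Σ(b_i/K_i) = 4.28 / 1827 = 0.002343 m/day.
In each layer the seepage velocity is v_i = q/n_i, so the layer transit time is t_i = b_i·n_i / q:
  layer 1 (sandy clay): t_1 = 1.77 × 0.10 / 0.002343 = 75.54 d
  layer 2 (coarse sand): t_2 = 8.31 × 0.22 / 0.002343 = 780.3 d
Total t = Σ t_i = 855.8 days = 2.343 years.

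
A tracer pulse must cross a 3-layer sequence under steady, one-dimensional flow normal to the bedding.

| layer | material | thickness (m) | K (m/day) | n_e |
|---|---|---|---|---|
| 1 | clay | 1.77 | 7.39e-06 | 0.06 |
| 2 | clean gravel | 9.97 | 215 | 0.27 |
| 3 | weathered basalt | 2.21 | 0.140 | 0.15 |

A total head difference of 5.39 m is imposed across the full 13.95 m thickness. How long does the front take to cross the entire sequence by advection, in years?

381

With flow normal to the layers, continuity requires the same specific discharge q through every layer.
Σ(b_i/K_i) = 1.77/7.39e-06 + 9.97/215 + 2.21/0.140 = 2.395e+05 d.
q = Δh / Σ(b_i/K_i) = 5.39 / 2.395e+05 = 2.250e-05 m/day.
In each layer the seepage velocity is v_i = q/n_i, so the layer transit time is t_i = b_i·n_i / q:
  layer 1 (clay): t_1 = 1.77 × 0.06 / 2.250e-05 = 4719 d
  layer 2 (clean gravel): t_2 = 9.97 × 0.27 / 2.250e-05 = 1.196e+05 d
  layer 3 (weathered basalt): t_3 = 2.21 × 0.15 / 2.250e-05 = 14732 d
Total t = Σ t_i = 1.391e+05 days = 380.8 years.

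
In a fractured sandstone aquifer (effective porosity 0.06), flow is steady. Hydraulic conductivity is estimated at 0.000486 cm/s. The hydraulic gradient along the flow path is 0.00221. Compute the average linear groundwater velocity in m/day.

0.0155

Convert K: 0.000486 cm/s × 864 = 0.4199 m/day.
Hydraulic gradient i = 0.00221.
Darcy flux q = K · i = 0.4199 × 0.002210 = 0.0009280 m/day.
Seepage velocity v = q / n_e = 0.0009280 / 0.06 = 0.01547 m/day.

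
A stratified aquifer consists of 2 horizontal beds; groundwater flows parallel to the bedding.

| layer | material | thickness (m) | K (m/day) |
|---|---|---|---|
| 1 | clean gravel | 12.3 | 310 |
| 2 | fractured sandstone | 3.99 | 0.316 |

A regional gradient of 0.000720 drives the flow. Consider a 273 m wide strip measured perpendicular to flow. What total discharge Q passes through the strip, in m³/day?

750

Flow is parallel to layering, so each bed carries its own Darcy discharge and the transmissivities add.
Σ(K_i·b_i) = 310×12.3 + 0.316×3.99 = 3814 m²/day.
Hydraulic gradient i = 0.000720.
Q = Σ(K_i·b_i) · W · i = 3814 × 273 × 0.0007200 = 749.7 m³/day.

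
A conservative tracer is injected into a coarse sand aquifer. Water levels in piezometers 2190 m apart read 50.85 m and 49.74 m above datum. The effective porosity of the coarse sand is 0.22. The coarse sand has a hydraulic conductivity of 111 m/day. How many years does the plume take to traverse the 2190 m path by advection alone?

Hydraulic gradient i = (50.85 − 49.74) / 2190 = 1.11 / 2190 = 0.0005068.
Darcy flux q = K · i = 111.0 × 0.0005068 = 0.05626 m/day.
Seepage velocity v = q / n_e = 0.05626 / 0.22 = 0.2557 m/day.
Travel time t = L / v = 2190 / 0.2557 = 8564 days = 23.45 years.

23.4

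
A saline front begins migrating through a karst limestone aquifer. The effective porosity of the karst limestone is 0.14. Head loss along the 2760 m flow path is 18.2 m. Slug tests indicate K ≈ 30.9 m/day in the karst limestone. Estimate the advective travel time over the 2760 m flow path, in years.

Hydraulic gradient i = Δh / L = 18.2 / 2760 = 0.006594.
Darcy flux q = K · i = 30.90 × 0.006594 = 0.2038 m/day.
Seepage velocity v = q / n_e = 0.2038 / 0.14 = 1.455 m/day.
Travel time t = L / v = 2760 / 1.455 = 1896 days = 5.192 years.

5.19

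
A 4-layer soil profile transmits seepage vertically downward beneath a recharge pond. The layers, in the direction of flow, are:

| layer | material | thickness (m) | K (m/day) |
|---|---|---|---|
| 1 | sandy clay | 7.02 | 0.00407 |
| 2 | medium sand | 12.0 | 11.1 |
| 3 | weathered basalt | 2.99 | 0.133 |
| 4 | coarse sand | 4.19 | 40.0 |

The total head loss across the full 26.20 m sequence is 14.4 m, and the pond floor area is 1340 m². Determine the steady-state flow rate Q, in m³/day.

Flow is perpendicular to layering, so the layers act in series and the equivalent K is the thickness-weighted harmonic mean.
Total thickness L = 7.02 + 12.0 + 2.99 + 4.19 = 26.20 m.
Σ(b_i/K_i) = 7.02/0.00407 + 12.0/11.1 + 2.99/0.133 + 4.19/40.0 = 1748 d.
K_eq = L / Σ(b_i/K_i) = 26.20 / 1748 = 0.01498 m/day.
Q = K_eq · A · (Δh/L) = 0.01498 × 1340 × (14.4/26.20) = 11.04 m³/day.

11.0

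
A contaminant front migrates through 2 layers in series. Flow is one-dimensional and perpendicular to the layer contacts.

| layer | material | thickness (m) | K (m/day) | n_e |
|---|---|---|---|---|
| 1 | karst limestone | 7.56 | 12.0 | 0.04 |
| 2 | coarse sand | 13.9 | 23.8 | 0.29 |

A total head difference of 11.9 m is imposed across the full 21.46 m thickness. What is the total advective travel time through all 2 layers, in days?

With flow normal to the layers, continuity requires the same specific discharge q through every layer.
Σ(b_i/K_i) = 7.56/12.0 + 13.9/23.8 = 1.214 d.
q = Δh / Σ(b_i/K_i) = 11.9 / 1.214 = 9.802 m/day.
In each layer the seepage velocity is v_i = q/n_i, so the layer transit time is t_i = b_i·n_i / q:
  layer 1 (karst limestone): t_1 = 7.56 × 0.04 / 9.802 = 0.03085 d
  layer 2 (coarse sand): t_2 = 13.9 × 0.29 / 9.802 = 0.4112 d
Total t = Σ t_i = 0.4421 days.

0.442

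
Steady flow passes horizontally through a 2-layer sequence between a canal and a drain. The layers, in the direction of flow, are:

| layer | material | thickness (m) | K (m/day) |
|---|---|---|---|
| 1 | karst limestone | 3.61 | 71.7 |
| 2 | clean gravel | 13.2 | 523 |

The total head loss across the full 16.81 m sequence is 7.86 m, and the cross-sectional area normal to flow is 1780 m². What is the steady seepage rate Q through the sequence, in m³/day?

Flow is perpendicular to layering, so the layers act in series and the equivalent K is the thickness-weighted harmonic mean.
Total thickness L = 3.61 + 13.2 = 16.81 m.
Σ(b_i/K_i) = 3.61/71.7 + 13.2/523 = 0.07559 d.
K_eq = L / Σ(b_i/K_i) = 16.81 / 0.07559 = 222.4 m/day.
Q = K_eq · A · (Δh/L) = 222.4 × 1780 × (7.86/16.81) = 1.851e+05 m³/day.

185000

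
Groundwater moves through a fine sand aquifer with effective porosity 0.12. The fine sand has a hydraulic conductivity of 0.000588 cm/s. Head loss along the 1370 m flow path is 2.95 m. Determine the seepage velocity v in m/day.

0.00912

Convert K: 0.000588 cm/s × 864 = 0.5080 m/day.
Hydraulic gradient i = Δh / L = 2.95 / 1370 = 0.002153.
Darcy flux q = K · i = 0.5080 × 0.002153 = 0.001094 m/day.
Seepage velocity v = q / n_e = 0.001094 / 0.12 = 0.009116 m/day.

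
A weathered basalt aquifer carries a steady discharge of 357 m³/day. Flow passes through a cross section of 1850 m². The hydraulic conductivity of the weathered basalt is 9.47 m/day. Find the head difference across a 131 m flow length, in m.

2.67

From Q = K·A·i, i = Q / (K·A) = 357 / (9.470 × 1850) = 0.02038.
Head loss Δh = i · L = 0.02038 × 131 = 2.669 m.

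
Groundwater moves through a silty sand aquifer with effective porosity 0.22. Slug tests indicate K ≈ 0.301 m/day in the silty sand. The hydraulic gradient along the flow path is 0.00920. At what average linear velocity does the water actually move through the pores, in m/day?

0.0126

Hydraulic gradient i = 0.00920.
Darcy flux q = K · i = 0.3010 × 0.009200 = 0.002769 m/day.
Seepage velocity v = q / n_e = 0.002769 / 0.22 = 0.01259 m/day.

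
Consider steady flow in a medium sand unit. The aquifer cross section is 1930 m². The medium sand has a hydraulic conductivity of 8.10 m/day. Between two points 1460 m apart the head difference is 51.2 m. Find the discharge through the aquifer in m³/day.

548

Hydraulic gradient i = Δh / L = 51.2 / 1460 = 0.03507.
Darcy's law: Q = K · A · i = 8.100 × 1930 × 0.03507 = 548.2 m³/day.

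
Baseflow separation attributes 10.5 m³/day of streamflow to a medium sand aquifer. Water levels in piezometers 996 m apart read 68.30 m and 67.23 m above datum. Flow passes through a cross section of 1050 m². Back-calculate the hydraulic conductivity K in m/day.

9.31

Hydraulic gradient i = (68.30 − 67.23) / 996 = 1.07 / 996 = 0.001074.
From Q = K·A·i, K = Q / (A·i) = 10.5 / (1050 × 0.001074) = 9.308 m/day.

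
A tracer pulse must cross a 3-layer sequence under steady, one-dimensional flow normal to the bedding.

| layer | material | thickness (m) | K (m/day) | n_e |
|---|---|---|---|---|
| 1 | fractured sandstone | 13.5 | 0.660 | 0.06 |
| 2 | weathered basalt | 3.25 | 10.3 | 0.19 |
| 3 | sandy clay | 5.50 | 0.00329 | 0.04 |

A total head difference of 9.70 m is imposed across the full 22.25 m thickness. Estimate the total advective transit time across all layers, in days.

287

With flow normal to the layers, continuity requires the same specific discharge q through every layer.
Σ(b_i/K_i) = 13.5/0.660 + 3.25/10.3 + 5.50/0.00329 = 1693 d.
q = Δh / Σ(b_i/K_i) = 9.70 / 1693 = 0.005731 m/day.
In each layer the seepage velocity is v_i = q/n_i, so the layer transit time is t_i = b_i·n_i / q:
  layer 1 (fractured sandstone): t_1 = 13.5 × 0.06 / 0.005731 = 141.3 d
  layer 2 (weathered basalt): t_2 = 3.25 × 0.19 / 0.005731 = 107.7 d
  layer 3 (sandy clay): t_3 = 5.50 × 0.04 / 0.005731 = 38.39 d
Total t = Σ t_i = 287.5 days.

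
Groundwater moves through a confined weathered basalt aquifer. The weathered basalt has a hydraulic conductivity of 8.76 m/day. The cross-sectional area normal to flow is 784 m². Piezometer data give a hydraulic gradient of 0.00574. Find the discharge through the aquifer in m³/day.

Hydraulic gradient i = 0.00574.
Darcy's law: Q = K · A · i = 8.760 × 784.0 × 0.005740 = 39.42 m³/day.

39.4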